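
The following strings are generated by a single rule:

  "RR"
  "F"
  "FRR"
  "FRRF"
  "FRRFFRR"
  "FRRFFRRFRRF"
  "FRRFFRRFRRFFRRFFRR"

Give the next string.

From term 3 onward, concatenate the last term with the second-to-last: F·RR = FRR, FRR·F = FRRF, …
So term 8 is FRRFFRRFRRFFRRFFRR·FRRFFRRFRRF.

FRRFFRRFRRFFRRFFRRFRRFFRRFRRF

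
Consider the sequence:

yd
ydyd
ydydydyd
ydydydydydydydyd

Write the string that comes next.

Every step duplicates the string.
Doubling ydydydydydydydyd:

ydydydydydydydydydydydydydydydyd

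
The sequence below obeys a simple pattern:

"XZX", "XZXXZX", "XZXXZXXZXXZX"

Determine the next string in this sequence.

XZXXZXXZXXZXXZXXZXXZXXZX

Each string is two copies of the previous one concatenated.
So the next term is two copies of XZXXZXXZXXZX.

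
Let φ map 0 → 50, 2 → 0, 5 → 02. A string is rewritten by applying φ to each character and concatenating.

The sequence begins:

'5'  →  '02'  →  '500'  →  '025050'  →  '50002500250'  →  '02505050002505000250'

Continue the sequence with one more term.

Rewriting the 20 symbols of 02505050002505000250 one by one yields 50 0 02 50 02 50 02 50 50 50 0 02 50 02 50 50 50 0 02 50; concatenated:

5000250025002505050002500250505000250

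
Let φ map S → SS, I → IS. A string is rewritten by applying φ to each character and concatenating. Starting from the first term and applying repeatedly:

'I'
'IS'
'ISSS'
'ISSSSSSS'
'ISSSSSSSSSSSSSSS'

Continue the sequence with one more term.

ISSSSSSSSSSSSSSSSSSSSSSSSSSSSSSS

Replace each of the 16 characters of ISSSSSSSSSSSSSSS in place — IS SS SS SS SS SS SS SS SS SS SS SS SS SS SS SS — and concatenate.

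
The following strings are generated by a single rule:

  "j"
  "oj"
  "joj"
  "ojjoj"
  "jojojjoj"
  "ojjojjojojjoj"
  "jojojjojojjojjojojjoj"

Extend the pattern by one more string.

ojjojjojojjojjojojjojojjojjojojjoj

From term 3 onward, concatenate the second-to-last term with the last: j·oj = joj, oj·joj = ojjoj, …
The next term joins ojjojjojojjoj and jojojjojojjojjojojjoj.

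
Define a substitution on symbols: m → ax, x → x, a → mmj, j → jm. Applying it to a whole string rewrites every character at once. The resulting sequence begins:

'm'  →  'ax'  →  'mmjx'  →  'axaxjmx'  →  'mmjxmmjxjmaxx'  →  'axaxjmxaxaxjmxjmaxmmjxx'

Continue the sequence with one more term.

Rewriting the 23 symbols of axaxjmxaxaxjmxjmaxmmjxx one by one yields mmj x mmj x jm ax x mmj x mmj x jm ax x jm ax mmj x ax ax jm x x; concatenated:

mmjxmmjxjmaxxmmjxmmjxjmaxxjmaxmmjxaxaxjmxx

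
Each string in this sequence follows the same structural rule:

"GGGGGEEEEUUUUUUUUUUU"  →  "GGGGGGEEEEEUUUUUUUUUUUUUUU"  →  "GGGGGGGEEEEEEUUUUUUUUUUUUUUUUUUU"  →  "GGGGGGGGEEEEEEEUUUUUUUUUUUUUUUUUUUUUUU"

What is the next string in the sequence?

Each string has the form G^{n+3} E^{n+2} U^{4n+3}, where the shown terms are n = 2, 3, 4, 5.
At n = 6 the blocks have lengths 9, 8, 27.

GGGGGGGGGEEEEEEEEUUUUUUUUUUUUUUUUUUUUUUUUUUU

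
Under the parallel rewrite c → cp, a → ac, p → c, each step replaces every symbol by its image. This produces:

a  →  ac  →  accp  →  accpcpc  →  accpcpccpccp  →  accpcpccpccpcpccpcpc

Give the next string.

Replace each of the 20 characters of accpcpccpccpcpccpcpc in place — ac cp cp c cp c cp cp c cp cp c cp c cp cp c cp c cp — and concatenate.

accpcpccpccpcpccpcpccpccpcpccpccp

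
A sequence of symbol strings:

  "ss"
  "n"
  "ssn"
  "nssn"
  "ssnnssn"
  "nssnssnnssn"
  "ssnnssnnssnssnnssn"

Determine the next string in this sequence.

From term 3 onward, concatenate the second-to-last term with the last: ss·n = ssn, n·ssn = nssn, …
Continuing: nssnssnnssn · ssnnssnnssnssnnssn gives term 8.

nssnssnnssnssnnssnnssnssnnssn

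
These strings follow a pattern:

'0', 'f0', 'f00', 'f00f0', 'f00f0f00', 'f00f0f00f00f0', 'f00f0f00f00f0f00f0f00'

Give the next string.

f00f0f00f00f0f00f0f00f00f0f00f00f0

This is a Fibonacci-style word recurrence s(k) = s(k−1)·s(k−2): e.g. f0·0 = f00.
Continuing: f00f0f00f00f0f00f0f00 · f00f0f00f00f0 gives term 8.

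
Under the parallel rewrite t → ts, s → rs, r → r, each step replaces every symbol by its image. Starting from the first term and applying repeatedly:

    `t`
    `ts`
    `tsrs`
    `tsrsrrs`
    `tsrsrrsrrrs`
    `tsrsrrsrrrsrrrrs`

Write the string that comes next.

Rewriting the 16 symbols of tsrsrrsrrrsrrrrs one by one yields ts rs r rs r r rs r r r rs r r r r rs; concatenated:

tsrsrrsrrrsrrrrsrrrrrs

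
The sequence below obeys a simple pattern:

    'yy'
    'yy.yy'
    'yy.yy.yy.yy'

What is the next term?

s(k+1) = s(k)·.·s(k) — each term doubles the last with '.' between the halves.
Doubling yy.yy.yy.yy with '.' between the halves:

yy.yy.yy.yy.yy.yy.yy.yy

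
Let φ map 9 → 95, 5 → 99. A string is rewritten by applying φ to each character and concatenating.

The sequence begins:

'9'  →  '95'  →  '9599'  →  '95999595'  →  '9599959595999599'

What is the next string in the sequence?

95999595959995999599959595999595

Replace each of the 16 characters of 9599959595999599 in place — 95 99 95 95 95 99 95 99 95 99 95 95 95 99 95 95 — and concatenate.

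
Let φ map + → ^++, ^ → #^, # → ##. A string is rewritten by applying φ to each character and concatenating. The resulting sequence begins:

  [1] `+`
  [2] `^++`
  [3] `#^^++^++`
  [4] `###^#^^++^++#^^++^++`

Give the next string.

Rewriting the 20 symbols of ###^#^^++^++#^^++^++ one by one yields ## ## ## #^ ## #^ #^ ^++ ^++ #^ ^++ ^++ ## #^ #^ ^++ ^++ #^ ^++ ^++; concatenated:

#######^###^#^^++^++#^^++^++###^#^^++^++#^^++^++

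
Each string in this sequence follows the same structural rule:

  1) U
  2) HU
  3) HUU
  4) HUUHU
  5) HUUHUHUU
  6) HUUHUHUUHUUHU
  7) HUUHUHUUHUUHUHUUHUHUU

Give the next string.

This is a Fibonacci-style word recurrence s(k) = s(k−1)·s(k−2): e.g. HU·U = HUU.
So term 8 is HUUHUHUUHUUHUHUUHUHUU·HUUHUHUUHUUHU.

HUUHUHUUHUUHUHUUHUHUUHUUHUHUUHUUHU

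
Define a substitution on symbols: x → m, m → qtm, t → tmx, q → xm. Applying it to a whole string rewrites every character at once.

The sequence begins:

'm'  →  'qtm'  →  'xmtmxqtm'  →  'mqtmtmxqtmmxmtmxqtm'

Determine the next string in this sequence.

qtmxmtmxqtmtmxqtmmxmtmxqtmqtmmqtmtmxqtmmxmtmxqtm

Replace each of the 19 characters of mqtmtmxqtmmxmtmxqtm in place — qtm xm tmx qtm tmx qtm m xm tmx qtm qtm m qtm tmx qtm m xm tmx qtm — and concatenate.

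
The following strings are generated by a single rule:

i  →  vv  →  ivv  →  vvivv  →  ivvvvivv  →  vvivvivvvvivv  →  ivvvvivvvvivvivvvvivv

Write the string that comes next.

Each term (from the third on) is the two preceding terms concatenated in order: term 3 = i·vv = ivv.
Continuing: vvivvivvvvivv · ivvvvivvvvivvivvvvivv gives term 8.

vvivvivvvvivvivvvvivvvvivvivvvvivv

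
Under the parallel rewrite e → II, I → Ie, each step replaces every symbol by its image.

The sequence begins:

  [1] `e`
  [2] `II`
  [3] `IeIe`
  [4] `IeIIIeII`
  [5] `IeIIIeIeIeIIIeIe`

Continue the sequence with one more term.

IeIIIeIeIeIIIeIIIeIIIeIeIeIIIeII

Applying the rule to each of the 16 symbols of IeIIIeIeIeIIIeIe gives the pieces Ie II Ie Ie Ie II Ie II Ie II Ie Ie Ie II Ie II, which concatenate to the answer.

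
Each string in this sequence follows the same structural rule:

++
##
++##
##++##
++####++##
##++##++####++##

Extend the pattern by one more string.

This is a Fibonacci-style word recurrence s(k) = s(k−2)·s(k−1): e.g. ++·## = ++##.
The next term joins ++####++## and ##++##++####++##.

++####++####++##++####++##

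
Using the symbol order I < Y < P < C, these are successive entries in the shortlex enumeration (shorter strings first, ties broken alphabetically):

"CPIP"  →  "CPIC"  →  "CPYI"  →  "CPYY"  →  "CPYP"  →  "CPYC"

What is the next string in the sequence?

CPPI

Find the rightmost character of CPYC below C, bump it to the next letter, and reset everything to its right to I.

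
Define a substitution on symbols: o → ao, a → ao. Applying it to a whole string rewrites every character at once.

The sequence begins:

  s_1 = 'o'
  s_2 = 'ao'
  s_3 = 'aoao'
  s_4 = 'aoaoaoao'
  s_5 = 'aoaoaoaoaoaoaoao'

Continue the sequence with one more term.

Rewriting the 16 symbols of aoaoaoaoaoaoaoao one by one yields ao ao ao ao ao ao ao ao ao ao ao ao ao ao ao ao; concatenated:

aoaoaoaoaoaoaoaoaoaoaoaoaoaoaoao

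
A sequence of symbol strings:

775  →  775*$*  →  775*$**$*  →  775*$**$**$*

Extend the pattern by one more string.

The strings grow by a fixed suffix *$* each time.
One more step from 775*$**$**$* gives the answer.

775*$**$**$**$*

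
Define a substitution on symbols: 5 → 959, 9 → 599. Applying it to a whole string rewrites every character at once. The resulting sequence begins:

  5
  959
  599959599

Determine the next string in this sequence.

959599599599959599959599599

Expanding 599959599: 5→959, 9→599, 9→599, 9→599, 5→959, 9→599, 5→959, 9→599, 9→599. Concatenated: 959 599 599 599 959 599 959 599 599.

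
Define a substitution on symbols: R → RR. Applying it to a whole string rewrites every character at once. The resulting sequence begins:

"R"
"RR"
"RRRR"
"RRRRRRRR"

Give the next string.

Expanding RRRRRRRR: R→RR, R→RR, R→RR, R→RR, R→RR, R→RR, R→RR, R→RR. Concatenated: RR RR RR RR RR RR RR RR.

RRRRRRRRRRRRRRRR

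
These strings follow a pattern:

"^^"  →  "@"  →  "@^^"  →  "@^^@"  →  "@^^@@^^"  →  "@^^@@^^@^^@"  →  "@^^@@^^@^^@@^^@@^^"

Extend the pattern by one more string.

@^^@@^^@^^@@^^@@^^@^^@@^^@^^@

Each term (from the third on) is the previous term followed by the one before it: term 3 = @·^^ = @^^.
So term 8 is @^^@@^^@^^@@^^@@^^·@^^@@^^@^^@.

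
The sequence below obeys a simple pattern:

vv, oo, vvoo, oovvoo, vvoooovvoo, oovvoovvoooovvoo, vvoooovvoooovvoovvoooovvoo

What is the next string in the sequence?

oovvoovvoooovvoovvoooovvoooovvoovvoooovvoo

This is a Fibonacci-style word recurrence s(k) = s(k−2)·s(k−1): e.g. vv·oo = vvoo.
So term 8 is oovvoovvoooovvoo·vvoooovvoooovvoovvoooovvoo.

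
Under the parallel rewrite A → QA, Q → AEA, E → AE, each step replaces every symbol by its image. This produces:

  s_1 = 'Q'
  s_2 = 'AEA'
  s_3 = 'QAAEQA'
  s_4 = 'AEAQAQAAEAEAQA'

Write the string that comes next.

Applying the rule to each of the 14 symbols of AEAQAQAAEAEAQA gives the pieces QA AE QA AEA QA AEA QA QA AE QA AE QA AEA QA, which concatenate to the answer.

QAAEQAAEAQAAEAQAQAAEQAAEQAAEAQA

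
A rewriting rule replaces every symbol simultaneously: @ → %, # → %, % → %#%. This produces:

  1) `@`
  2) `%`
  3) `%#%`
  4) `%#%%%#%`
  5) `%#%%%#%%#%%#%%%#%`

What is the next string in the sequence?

φ(%#%%%#%%#%%#%%%#%) expands symbol-by-symbol to %#% % %#% %#% %#% % %#% %#% % %#% %#% % %#% %#% %#% % %#%; joining the 17 pieces gives the next term.

%#%%%#%%#%%#%%%#%%#%%%#%%#%%%#%%#%%#%%%#%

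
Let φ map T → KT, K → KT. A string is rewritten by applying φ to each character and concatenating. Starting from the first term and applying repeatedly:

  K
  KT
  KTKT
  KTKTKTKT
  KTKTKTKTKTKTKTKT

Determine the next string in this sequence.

KTKTKTKTKTKTKTKTKTKTKTKTKTKTKTKT

Applying the rule to each of the 16 symbols of KTKTKTKTKTKTKTKT gives the pieces KT KT KT KT KT KT KT KT KT KT KT KT KT KT KT KT, which concatenate to the answer.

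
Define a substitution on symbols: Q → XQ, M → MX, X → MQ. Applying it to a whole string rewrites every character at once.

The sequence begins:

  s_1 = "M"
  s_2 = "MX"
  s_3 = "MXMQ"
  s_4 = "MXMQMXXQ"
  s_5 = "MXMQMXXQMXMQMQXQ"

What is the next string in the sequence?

Replace each of the 16 characters of MXMQMXXQMXMQMQXQ in place — MX MQ MX XQ MX MQ MQ XQ MX MQ MX XQ MX XQ MQ XQ — and concatenate.

MXMQMXXQMXMQMQXQMXMQMXXQMXXQMQXQ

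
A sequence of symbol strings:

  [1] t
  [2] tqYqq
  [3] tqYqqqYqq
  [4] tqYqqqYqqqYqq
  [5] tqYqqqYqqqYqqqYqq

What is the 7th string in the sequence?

The strings grow by a fixed suffix qYqq each time.
From tqYqqqYqqqYqqqYqq, 2 further steps: tqYqqqYqqqYqqqYqq → tqYqqqYqqqYqqqYqqqYqq → (answer).

tqYqqqYqqqYqqqYqqqYqqqYqq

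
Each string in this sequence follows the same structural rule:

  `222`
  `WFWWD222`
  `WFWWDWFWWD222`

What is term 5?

WFWWDWFWWDWFWWDWFWWD222

The strings grow by a fixed prefix WFWWD each time.
From WFWWDWFWWD222, 2 further steps: WFWWDWFWWD222 → WFWWDWFWWDWFWWD222 → (answer).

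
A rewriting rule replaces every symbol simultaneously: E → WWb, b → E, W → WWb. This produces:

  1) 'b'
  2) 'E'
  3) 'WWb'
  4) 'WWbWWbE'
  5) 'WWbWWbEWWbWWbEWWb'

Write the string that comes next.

WWbWWbEWWbWWbEWWbWWbWWbEWWbWWbEWWbWWbWWbE

φ(WWbWWbEWWbWWbEWWb) expands symbol-by-symbol to WWb WWb E WWb WWb E WWb WWb WWb E WWb WWb E WWb WWb WWb E; joining the 17 pieces gives the next term.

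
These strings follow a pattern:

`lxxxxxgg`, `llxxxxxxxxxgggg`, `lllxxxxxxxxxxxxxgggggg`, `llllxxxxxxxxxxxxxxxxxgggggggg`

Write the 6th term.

Term n consists of n l's, followed by 4n+1 x's, followed by 2n g's (n = 1, 2, …).
Setting n = 6 gives 6, 25, 12 characters in each block.

llllllxxxxxxxxxxxxxxxxxxxxxxxxxgggggggggggg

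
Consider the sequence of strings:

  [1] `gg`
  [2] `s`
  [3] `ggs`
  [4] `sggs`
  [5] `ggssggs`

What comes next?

sggsggssggs

From term 3 onward, concatenate the second-to-last term with the last: gg·s = ggs, s·ggs = sggs, …
So term 6 is sggs·ggssggs.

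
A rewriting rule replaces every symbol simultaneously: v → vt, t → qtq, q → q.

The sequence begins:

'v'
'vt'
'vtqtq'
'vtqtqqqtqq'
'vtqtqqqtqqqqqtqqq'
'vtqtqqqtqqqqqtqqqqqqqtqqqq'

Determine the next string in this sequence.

Applying the rule to each of the 26 symbols of vtqtqqqtqqqqqtqqqqqqqtqqqq gives the pieces vt qtq q qtq q q q qtq q q q q q qtq q q q q q q q qtq q q q q, which concatenate to the answer.

vtqtqqqtqqqqqtqqqqqqqtqqqqqqqqqtqqqqq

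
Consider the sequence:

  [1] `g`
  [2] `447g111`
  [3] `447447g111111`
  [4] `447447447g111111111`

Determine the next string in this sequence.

s(k+1) = 447·s(k)·111, so each term gains 447 as a prefix and 111 as a suffix.
Applying this once more to 447447447g111111111:

447447447447g111111111111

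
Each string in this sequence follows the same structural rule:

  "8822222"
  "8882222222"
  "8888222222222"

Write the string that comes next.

Each string has the form 8^{n-1} 2^{2n-1}, where the shown terms are n = 3, 4, 5.
For the next term, n = 6, so the run lengths are 5, 11.

8888822222222222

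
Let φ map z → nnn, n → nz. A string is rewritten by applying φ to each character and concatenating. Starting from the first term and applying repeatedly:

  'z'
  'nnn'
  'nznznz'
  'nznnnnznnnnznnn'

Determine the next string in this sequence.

Replace each of the 15 characters of nznnnnznnnnznnn in place — nz nnn nz nz nz nz nnn nz nz nz nz nnn nz nz nz — and concatenate.

nznnnnznznznznnnnznznznznnnnznznz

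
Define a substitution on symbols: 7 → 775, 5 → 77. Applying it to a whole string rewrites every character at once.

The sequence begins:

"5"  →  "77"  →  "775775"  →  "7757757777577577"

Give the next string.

Applying the rule to each of the 16 symbols of 7757757777577577 gives the pieces 775 775 77 775 775 77 775 775 775 775 77 775 775 77 775 775, which concatenate to the answer.

77577577775775777757757757757777577577775775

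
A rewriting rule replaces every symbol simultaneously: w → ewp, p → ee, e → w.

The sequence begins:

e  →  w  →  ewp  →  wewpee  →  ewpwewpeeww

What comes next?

Apply φ to ewpwewpeeww symbol by symbol: e→w, w→ewp, p→ee, w→ewp, e→w, w→ewp, p→ee, e→w, e→w, w→ewp, w→ewp; joined: w ewp ee ewp w ewp ee w w ewp ewp.

wewpeeewpwewpeewwewpewp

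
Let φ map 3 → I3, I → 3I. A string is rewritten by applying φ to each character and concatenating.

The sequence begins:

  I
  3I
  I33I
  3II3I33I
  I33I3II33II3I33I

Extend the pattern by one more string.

Rewriting the 16 symbols of I33I3II33II3I33I one by one yields 3I I3 I3 3I I3 3I 3I I3 I3 3I 3I I3 3I I3 I3 3I; concatenated:

3II3I33II33I3II3I33I3II33II3I33I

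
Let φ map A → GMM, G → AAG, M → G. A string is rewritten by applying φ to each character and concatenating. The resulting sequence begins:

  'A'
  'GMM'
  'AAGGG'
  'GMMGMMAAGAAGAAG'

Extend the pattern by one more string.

Rewriting the 15 symbols of GMMGMMAAGAAGAAG one by one yields AAG G G AAG G G GMM GMM AAG GMM GMM AAG GMM GMM AAG; concatenated:

AAGGGAAGGGGMMGMMAAGGMMGMMAAGGMMGMMAAG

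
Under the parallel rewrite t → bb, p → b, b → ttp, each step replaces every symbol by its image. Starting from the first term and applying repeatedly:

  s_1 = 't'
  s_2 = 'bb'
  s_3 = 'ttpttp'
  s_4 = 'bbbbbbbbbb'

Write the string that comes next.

Expanding bbbbbbbbbb: b→ttp, b→ttp, b→ttp, b→ttp, b→ttp, b→ttp, b→ttp, b→ttp, b→ttp, b→ttp. Concatenated: ttp ttp ttp ttp ttp ttp ttp ttp ttp ttp.

ttpttpttpttpttpttpttpttpttpttp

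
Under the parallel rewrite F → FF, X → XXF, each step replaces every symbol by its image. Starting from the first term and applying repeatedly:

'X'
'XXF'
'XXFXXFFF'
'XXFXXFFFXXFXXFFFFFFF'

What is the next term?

Rewriting the 20 symbols of XXFXXFFFXXFXXFFFFFFF one by one yields XXF XXF FF XXF XXF FF FF FF XXF XXF FF XXF XXF FF FF FF FF FF FF FF; concatenated:

XXFXXFFFXXFXXFFFFFFFXXFXXFFFXXFXXFFFFFFFFFFFFFFF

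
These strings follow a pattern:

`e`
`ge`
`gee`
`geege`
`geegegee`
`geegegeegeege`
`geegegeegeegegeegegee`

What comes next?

Each term (from the third on) is the previous term followed by the one before it: term 3 = ge·e = gee.
Continuing: geegegeegeegegeegegee · geegegeegeege gives term 8.

geegegeegeegegeegegeegeegegeegeege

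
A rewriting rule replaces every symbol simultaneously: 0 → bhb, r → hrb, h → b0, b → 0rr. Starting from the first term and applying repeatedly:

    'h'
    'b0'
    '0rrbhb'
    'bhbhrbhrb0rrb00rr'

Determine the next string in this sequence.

Rewriting the 17 symbols of bhbhrbhrb0rrb00rr one by one yields 0rr b0 0rr b0 hrb 0rr b0 hrb 0rr bhb hrb hrb 0rr bhb bhb hrb hrb; concatenated:

0rrb00rrb0hrb0rrb0hrb0rrbhbhrbhrb0rrbhbbhbhrbhrb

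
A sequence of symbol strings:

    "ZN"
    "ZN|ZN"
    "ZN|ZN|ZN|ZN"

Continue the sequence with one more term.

ZN|ZN|ZN|ZN|ZN|ZN|ZN|ZN

Each string is two copies of the previous one joined by '|'.
So the next term is two copies of ZN|ZN|ZN|ZN with '|' between the halves.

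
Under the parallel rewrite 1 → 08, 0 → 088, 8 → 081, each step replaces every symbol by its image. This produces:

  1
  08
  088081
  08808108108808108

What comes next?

Rewriting the 17 symbols of 08808108108808108 one by one yields 088 081 081 088 081 08 088 081 08 088 081 081 088 081 08 088 081; concatenated:

088081081088081080880810808808108108808108088081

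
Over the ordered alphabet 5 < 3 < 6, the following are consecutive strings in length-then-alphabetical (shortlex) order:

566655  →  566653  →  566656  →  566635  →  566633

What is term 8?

566663

Stepping forward 3 times from 566633: 566633 → 566636 → 566665, then the target.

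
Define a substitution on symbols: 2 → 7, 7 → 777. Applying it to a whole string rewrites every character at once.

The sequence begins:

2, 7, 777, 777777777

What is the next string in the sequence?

777777777777777777777777777

Apply φ to 777777777 symbol by symbol: 7→777, 7→777, 7→777, 7→777, 7→777, 7→777, 7→777, 7→777, 7→777; joined: 777 777 777 777 777 777 777 777 777.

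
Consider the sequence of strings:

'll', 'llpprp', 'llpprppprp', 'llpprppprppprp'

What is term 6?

llpprppprppprppprppprp

Each term is the previous one with pprp appended.
From llpprppprppprp, 2 further steps: llpprppprppprp → llpprppprppprppprp → (answer).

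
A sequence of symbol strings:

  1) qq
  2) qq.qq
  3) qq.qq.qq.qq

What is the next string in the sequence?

s(k+1) = s(k)·.·s(k) — each term doubles the last with '.' between the halves.
Doubling qq.qq.qq.qq with '.' between the halves:

qq.qq.qq.qq.qq.qq.qq.qq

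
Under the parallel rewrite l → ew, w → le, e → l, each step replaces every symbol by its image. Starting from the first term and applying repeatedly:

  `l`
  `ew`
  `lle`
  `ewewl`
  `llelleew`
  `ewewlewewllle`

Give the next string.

φ(ewewlewewllle) expands symbol-by-symbol to l le l le ew l le l le ew ew ew l; joining the 13 pieces gives the next term.

llelleewllelleewewewl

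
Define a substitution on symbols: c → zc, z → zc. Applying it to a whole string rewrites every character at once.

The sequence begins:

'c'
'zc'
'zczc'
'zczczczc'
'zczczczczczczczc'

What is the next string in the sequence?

zczczczczczczczczczczczczczczczc

Applying the rule to each of the 16 symbols of zczczczczczczczc gives the pieces zc zc zc zc zc zc zc zc zc zc zc zc zc zc zc zc, which concatenate to the answer.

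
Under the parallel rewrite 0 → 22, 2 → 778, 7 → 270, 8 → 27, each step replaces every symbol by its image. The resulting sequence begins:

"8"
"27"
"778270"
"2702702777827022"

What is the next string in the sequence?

Replace each of the 16 characters of 2702702777827022 in place — 778 270 22 778 270 22 778 270 270 270 27 778 270 22 778 778 — and concatenate.

77827022778270227782702702702777827022778778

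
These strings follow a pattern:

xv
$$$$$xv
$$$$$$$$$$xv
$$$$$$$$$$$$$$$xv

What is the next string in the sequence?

Every step adds $$$$$ at the front: s(k+1) = $$$$$·s(k).
One more step from $$$$$$$$$$$$$$$xv gives the answer.

$$$$$$$$$$$$$$$$$$$$xv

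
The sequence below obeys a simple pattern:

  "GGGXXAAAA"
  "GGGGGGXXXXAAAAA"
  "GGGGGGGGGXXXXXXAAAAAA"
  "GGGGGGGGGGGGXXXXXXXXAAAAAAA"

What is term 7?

Reading off run lengths: G runs 3, 6, 9, 12; X runs 2, 4, 6, 8; A runs 4, 5, 6, 7 — each is linear in n (n = 1, 2, …).
For term 7, n = 7, so the run lengths are 21, 14, 10.

GGGGGGGGGGGGGGGGGGGGGXXXXXXXXXXXXXXAAAAAAAAAA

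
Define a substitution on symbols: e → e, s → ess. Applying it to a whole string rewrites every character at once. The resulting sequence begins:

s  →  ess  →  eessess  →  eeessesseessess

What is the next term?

Replace each of the 15 characters of eeessesseessess in place — e e e ess ess e ess ess e e ess ess e ess ess — and concatenate.

eeeessesseessesseeessesseessess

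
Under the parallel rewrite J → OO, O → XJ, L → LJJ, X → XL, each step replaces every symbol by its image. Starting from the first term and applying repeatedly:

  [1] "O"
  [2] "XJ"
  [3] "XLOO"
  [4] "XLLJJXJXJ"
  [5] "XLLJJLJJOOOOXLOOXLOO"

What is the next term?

Replace each of the 20 characters of XLLJJLJJOOOOXLOOXLOO in place — XL LJJ LJJ OO OO LJJ OO OO XJ XJ XJ XJ XL LJJ XJ XJ XL LJJ XJ XJ — and concatenate.

XLLJJLJJOOOOLJJOOOOXJXJXJXJXLLJJXJXJXLLJJXJXJ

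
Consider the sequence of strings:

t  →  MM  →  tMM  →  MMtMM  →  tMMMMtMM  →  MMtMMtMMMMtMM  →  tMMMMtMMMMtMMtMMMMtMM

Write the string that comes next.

From term 3 onward, concatenate the second-to-last term with the last: t·MM = tMM, MM·tMM = MMtMM, …
Continuing: MMtMMtMMMMtMM · tMMMMtMMMMtMMtMMMMtMM gives term 8.

MMtMMtMMMMtMMtMMMMtMMMMtMMtMMMMtMM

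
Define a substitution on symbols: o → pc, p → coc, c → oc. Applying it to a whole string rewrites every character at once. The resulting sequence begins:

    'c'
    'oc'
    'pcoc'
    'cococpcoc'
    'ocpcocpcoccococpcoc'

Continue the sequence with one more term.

Applying the rule to each of the 19 symbols of ocpcocpcoccococpcoc gives the pieces pc oc coc oc pc oc coc oc pc oc oc pc oc pc oc coc oc pc oc, which concatenate to the answer.

pcoccococpcoccococpcococpcocpcoccococpcoc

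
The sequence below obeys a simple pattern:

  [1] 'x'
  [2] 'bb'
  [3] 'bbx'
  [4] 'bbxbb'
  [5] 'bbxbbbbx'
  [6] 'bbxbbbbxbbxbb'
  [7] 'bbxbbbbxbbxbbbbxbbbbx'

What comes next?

bbxbbbbxbbxbbbbxbbbbxbbxbbbbxbbxbb

This is a Fibonacci-style word recurrence s(k) = s(k−1)·s(k−2): e.g. bb·x = bbx.
Continuing: bbxbbbbxbbxbbbbxbbbbx · bbxbbbbxbbxbb gives term 8.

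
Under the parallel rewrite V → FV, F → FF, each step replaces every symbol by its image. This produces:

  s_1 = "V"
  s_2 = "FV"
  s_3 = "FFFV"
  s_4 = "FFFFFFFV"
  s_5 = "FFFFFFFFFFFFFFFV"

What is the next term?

Rewriting the 16 symbols of FFFFFFFFFFFFFFFV one by one yields FF FF FF FF FF FF FF FF FF FF FF FF FF FF FF FV; concatenated:

FFFFFFFFFFFFFFFFFFFFFFFFFFFFFFFV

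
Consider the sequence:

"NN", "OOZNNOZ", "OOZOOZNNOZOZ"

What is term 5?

Each term wraps the previous one in OOZ on the left and OZ on the right.
From OOZOOZNNOZOZ, 2 further steps: OOZOOZNNOZOZ → OOZOOZOOZNNOZOZOZ → (answer).

OOZOOZOOZOOZNNOZOZOZOZ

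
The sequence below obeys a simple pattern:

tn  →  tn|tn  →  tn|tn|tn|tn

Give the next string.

s(k+1) = s(k)·|·s(k) — each term doubles the last with '|' between the halves.
So the next term is two copies of tn|tn|tn|tn with '|' between the halves.

tn|tn|tn|tn|tn|tn|tn|tn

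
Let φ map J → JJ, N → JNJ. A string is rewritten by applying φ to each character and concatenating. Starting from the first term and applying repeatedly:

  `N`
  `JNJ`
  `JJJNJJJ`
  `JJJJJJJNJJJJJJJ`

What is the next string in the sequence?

Rewriting the 15 symbols of JJJJJJJNJJJJJJJ one by one yields JJ JJ JJ JJ JJ JJ JJ JNJ JJ JJ JJ JJ JJ JJ JJ; concatenated:

JJJJJJJJJJJJJJJNJJJJJJJJJJJJJJJ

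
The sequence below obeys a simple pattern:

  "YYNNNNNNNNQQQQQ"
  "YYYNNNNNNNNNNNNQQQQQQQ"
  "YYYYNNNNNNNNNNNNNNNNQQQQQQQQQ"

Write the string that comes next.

YYYYYNNNNNNNNNNNNNNNNNNNNQQQQQQQQQQQ

Reading off run lengths: Y runs 2, 3, 4; N runs 8, 12, 16; Q runs 5, 7, 9 — each is linear in n, where the shown terms are n = 2, 3, 4.
For the next term, n = 5, so the run lengths are 5, 20, 11.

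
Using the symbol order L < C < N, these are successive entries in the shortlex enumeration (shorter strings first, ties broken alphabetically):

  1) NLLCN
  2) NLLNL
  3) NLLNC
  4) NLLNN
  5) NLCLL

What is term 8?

Continuing the enumeration 3 steps past NLCLL: NLCLL → NLCLC → NLCLN → (answer).

NLCCL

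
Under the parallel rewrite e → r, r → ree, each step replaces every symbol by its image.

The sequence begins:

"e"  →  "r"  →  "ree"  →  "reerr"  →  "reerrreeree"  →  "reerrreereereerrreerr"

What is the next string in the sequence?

Rewriting the 21 symbols of reerrreereereerrreerr one by one yields ree r r ree ree ree r r ree r r ree r r ree ree ree r r ree ree; concatenated:

reerrreereereerrreerrreerrreereereerrreeree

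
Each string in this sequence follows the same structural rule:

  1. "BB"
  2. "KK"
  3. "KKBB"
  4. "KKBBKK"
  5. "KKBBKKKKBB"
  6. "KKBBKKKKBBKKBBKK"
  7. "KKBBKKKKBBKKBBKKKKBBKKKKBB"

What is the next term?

KKBBKKKKBBKKBBKKKKBBKKKKBBKKBBKKKKBBKKBBKK

From term 3 onward, concatenate the last term with the second-to-last: KK·BB = KKBB, KKBB·KK = KKBBKK, …
Continuing: KKBBKKKKBBKKBBKKKKBBKKKKBB · KKBBKKKKBBKKBBKK gives term 8.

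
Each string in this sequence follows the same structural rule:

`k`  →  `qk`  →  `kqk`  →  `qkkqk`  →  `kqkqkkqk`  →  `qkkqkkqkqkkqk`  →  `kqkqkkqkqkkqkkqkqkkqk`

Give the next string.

Each term (from the third on) is the two preceding terms concatenated in order: term 3 = k·qk = kqk.
The next term joins qkkqkkqkqkkqk and kqkqkkqkqkkqkkqkqkkqk.

qkkqkkqkqkkqkkqkqkkqkqkkqkkqkqkkqk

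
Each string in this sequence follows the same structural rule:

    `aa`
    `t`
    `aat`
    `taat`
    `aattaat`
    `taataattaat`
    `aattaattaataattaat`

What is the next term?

This is a Fibonacci-style word recurrence s(k) = s(k−2)·s(k−1): e.g. aa·t = aat.
Continuing: taataattaat · aattaattaataattaat gives term 8.

taataattaataattaattaataattaat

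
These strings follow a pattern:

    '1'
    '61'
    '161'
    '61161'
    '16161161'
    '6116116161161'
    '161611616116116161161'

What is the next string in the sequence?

6116116161161161611616116116161161

This is a Fibonacci-style word recurrence s(k) = s(k−2)·s(k−1): e.g. 1·61 = 161.
Continuing: 6116116161161 · 161611616116116161161 gives term 8.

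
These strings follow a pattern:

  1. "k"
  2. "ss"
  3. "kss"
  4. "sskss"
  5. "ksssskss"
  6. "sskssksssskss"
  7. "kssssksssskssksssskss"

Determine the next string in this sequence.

This is a Fibonacci-style word recurrence s(k) = s(k−2)·s(k−1): e.g. k·ss = kss.
The next term joins sskssksssskss and kssssksssskssksssskss.

ssksskssssksskssssksssskssksssskss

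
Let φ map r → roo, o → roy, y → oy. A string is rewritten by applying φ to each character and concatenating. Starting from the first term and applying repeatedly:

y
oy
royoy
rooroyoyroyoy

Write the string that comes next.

Replace each of the 13 characters of rooroyoyroyoy in place — roo roy roy roo roy oy roy oy roo roy oy roy oy — and concatenate.

rooroyroyrooroyoyroyoyrooroyoyroyoy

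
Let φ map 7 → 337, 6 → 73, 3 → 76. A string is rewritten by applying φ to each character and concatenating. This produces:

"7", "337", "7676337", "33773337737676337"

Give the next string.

Rewriting the 17 symbols of 33773337737676337 one by one yields 76 76 337 337 76 76 76 337 337 76 337 73 337 73 76 76 337; concatenated:

76763373377676763373377633773337737676337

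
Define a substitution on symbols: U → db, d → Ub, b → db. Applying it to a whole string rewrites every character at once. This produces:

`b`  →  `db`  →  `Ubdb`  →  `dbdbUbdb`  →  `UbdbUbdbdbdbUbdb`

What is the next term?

dbdbUbdbdbdbUbdbUbdbUbdbdbdbUbdb

φ(UbdbUbdbdbdbUbdb) expands symbol-by-symbol to db db Ub db db db Ub db Ub db Ub db db db Ub db; joining the 16 pieces gives the next term.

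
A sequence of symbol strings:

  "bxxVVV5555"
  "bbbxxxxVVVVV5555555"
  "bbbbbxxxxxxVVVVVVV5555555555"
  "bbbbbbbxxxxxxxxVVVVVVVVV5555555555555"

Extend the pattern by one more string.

Term n consists of 2n-1 b's, followed by 2n x's, followed by 2n+1 V's, followed by 3n+1 5's (n = 1, 2, …).
Setting n = 5 gives 9, 10, 11, 16 characters in each block.

bbbbbbbbbxxxxxxxxxxVVVVVVVVVVV5555555555555555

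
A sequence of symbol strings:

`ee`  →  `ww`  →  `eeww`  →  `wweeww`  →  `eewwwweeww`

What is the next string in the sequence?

Each term (from the third on) is the two preceding terms concatenated in order: term 3 = ee·ww = eeww.
So term 6 is wweeww·eewwwweeww.

wweewweewwwweeww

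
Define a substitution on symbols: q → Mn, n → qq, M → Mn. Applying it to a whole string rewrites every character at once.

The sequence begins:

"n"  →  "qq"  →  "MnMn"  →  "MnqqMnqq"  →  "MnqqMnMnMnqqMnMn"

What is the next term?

Rewriting the 16 symbols of MnqqMnMnMnqqMnMn one by one yields Mn qq Mn Mn Mn qq Mn qq Mn qq Mn Mn Mn qq Mn qq; concatenated:

MnqqMnMnMnqqMnqqMnqqMnMnMnqqMnqq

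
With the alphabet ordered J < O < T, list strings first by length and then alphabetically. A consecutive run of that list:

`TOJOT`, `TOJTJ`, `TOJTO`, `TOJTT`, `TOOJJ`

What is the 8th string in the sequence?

Continuing the enumeration 3 steps past TOOJJ: TOOJJ → TOOJO → TOOJT → (answer).

TOOOJ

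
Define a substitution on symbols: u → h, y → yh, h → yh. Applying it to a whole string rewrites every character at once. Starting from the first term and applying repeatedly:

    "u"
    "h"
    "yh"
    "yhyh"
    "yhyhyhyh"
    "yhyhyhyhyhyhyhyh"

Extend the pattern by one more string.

Rewriting the 16 symbols of yhyhyhyhyhyhyhyh one by one yields yh yh yh yh yh yh yh yh yh yh yh yh yh yh yh yh; concatenated:

yhyhyhyhyhyhyhyhyhyhyhyhyhyhyhyh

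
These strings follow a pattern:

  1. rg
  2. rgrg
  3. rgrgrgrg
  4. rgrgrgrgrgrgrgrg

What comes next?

Every step duplicates the string.
Doubling rgrgrgrgrgrgrgrg:

rgrgrgrgrgrgrgrgrgrgrgrgrgrgrgrg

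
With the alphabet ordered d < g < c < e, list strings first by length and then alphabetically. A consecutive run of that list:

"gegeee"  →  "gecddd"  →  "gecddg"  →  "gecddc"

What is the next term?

gecdde

Find the rightmost character of gecddc below e, bump it to the next letter, and reset everything to its right to d.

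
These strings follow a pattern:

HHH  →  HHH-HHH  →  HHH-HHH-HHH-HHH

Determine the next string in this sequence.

Each string is two copies of the previous one joined by '-'.
Doubling HHH-HHH-HHH-HHH with '-' between the halves:

HHH-HHH-HHH-HHH-HHH-HHH-HHH-HHH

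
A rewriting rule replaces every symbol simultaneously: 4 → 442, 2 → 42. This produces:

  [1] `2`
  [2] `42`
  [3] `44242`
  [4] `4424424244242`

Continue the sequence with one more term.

4424424244244242442424424424244242

Replace each of the 13 characters of 4424424244242 in place — 442 442 42 442 442 42 442 42 442 442 42 442 42 — and concatenate.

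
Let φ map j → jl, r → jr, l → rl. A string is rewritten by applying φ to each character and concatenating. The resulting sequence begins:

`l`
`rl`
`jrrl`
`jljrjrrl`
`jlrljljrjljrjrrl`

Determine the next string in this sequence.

Rewriting the 16 symbols of jlrljljrjljrjrrl one by one yields jl rl jr rl jl rl jl jr jl rl jl jr jl jr jr rl; concatenated:

jlrljrrljlrljljrjlrljljrjljrjrrl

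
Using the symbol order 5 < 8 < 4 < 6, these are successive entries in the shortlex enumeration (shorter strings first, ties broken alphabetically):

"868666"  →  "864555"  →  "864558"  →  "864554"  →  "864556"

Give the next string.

864585

Find the rightmost character of 864556 below 6, bump it to the next letter, and reset everything to its right to 5.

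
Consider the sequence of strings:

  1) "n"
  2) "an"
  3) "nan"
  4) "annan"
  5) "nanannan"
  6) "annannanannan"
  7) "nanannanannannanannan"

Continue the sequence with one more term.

annannanannannanannanannannanannan

This is a Fibonacci-style word recurrence s(k) = s(k−2)·s(k−1): e.g. n·an = nan.
So term 8 is annannanannan·nanannanannannanannan.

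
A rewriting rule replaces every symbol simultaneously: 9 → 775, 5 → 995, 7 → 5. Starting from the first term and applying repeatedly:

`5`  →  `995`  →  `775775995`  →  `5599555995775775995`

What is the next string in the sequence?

9959957757759959959957757759955599555995775775995

φ(5599555995775775995) expands symbol-by-symbol to 995 995 775 775 995 995 995 775 775 995 5 5 995 5 5 995 775 775 995; joining the 19 pieces gives the next term.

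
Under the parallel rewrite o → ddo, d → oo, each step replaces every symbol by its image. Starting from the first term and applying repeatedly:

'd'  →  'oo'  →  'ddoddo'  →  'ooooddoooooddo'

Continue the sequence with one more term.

φ(ooooddoooooddo) expands symbol-by-symbol to ddo ddo ddo ddo oo oo ddo ddo ddo ddo ddo oo oo ddo; joining the 14 pieces gives the next term.

ddoddoddoddoooooddoddoddoddoddoooooddo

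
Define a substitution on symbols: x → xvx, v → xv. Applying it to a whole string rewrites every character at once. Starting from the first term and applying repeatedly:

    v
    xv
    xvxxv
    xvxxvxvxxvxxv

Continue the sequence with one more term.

Rewriting the 13 symbols of xvxxvxvxxvxxv one by one yields xvx xv xvx xvx xv xvx xv xvx xvx xv xvx xvx xv; concatenated:

xvxxvxvxxvxxvxvxxvxvxxvxxvxvxxvxxv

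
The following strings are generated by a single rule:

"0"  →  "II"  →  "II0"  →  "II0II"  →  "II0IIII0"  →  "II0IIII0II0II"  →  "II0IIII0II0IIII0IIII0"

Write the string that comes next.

II0IIII0II0IIII0IIII0II0IIII0II0II

From term 3 onward, concatenate the last term with the second-to-last: II·0 = II0, II0·II = II0II, …
Continuing: II0IIII0II0IIII0IIII0 · II0IIII0II0II gives term 8.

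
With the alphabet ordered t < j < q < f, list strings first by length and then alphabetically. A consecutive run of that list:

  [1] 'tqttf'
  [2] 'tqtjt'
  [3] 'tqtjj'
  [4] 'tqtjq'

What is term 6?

tqtqt

Advancing 2 positions from tqtjq through tqtjq → tqtjf reaches term 6.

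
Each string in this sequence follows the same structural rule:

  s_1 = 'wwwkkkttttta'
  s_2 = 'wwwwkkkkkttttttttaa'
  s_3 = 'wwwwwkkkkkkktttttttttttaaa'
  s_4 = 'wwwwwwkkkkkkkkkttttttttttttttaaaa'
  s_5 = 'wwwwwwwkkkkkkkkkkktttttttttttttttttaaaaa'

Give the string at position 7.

wwwwwwwwwkkkkkkkkkkkkkkktttttttttttttttttttttttaaaaaaa

Each string has the form w^{n+1} k^{2n-1} t^{3n-1} a^{n-1}, where the shown terms are n = 2, 3, 4, 5, 6.
For term 7, n = 8, so the run lengths are 9, 15, 23, 7.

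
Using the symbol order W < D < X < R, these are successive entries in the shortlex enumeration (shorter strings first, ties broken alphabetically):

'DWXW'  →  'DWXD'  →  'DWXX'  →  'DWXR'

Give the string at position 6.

DWRD

Continuing the enumeration 2 steps past DWXR: DWXR → DWRW → (answer).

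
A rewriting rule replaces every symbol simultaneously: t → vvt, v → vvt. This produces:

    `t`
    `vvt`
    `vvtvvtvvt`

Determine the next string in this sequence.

vvtvvtvvtvvtvvtvvtvvtvvtvvt

Rewriting each symbol of vvtvvtvvt: v→vvt, v→vvt, t→vvt, v→vvt, v→vvt, t→vvt, v→vvt, v→vvt, t→vvt, which concatenates to vvt vvt vvt vvt vvt vvt vvt vvt vvt.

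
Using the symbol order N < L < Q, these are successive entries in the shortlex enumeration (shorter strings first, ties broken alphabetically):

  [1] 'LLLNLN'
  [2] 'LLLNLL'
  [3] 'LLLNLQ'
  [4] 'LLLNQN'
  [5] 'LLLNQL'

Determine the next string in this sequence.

Treat LLLNQL as a base-3 numeral over the given alphabet and add one, carrying through any trailing Q's.

LLLNQQ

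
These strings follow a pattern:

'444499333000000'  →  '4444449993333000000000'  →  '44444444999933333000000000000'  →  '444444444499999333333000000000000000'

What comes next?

Term n consists of 2n 4's, followed by n 9's, followed by n+1 3's, followed by 3n 0's, where the shown terms are n = 2, 3, 4, 5.
Setting n = 6 gives 12, 6, 7, 18 characters in each block.

4444444444449999993333333000000000000000000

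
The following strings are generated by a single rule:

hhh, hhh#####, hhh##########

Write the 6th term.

hhh#########################

Every step adds ##### to the end: s(k+1) = s(k)·#####.
From hhh##########, 3 further steps: hhh########## → hhh############### → hhh#################### → (answer).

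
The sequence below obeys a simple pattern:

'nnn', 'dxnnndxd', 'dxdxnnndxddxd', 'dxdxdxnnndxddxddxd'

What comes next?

Each term wraps the previous one in dx on the left and dxd on the right.
Applying this once more to dxdxdxnnndxddxddxd:

dxdxdxdxnnndxddxddxddxd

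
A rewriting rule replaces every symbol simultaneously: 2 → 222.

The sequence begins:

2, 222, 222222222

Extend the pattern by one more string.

Rewriting each symbol of 222222222: 2→222, 2→222, 2→222, 2→222, 2→222, 2→222, 2→222, 2→222, 2→222, which concatenates to 222 222 222 222 222 222 222 222 222.

222222222222222222222222222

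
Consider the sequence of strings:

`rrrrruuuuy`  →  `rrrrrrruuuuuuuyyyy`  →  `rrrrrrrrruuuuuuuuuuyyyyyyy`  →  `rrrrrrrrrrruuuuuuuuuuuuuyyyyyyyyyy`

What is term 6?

rrrrrrrrrrrrrrruuuuuuuuuuuuuuuuuuuyyyyyyyyyyyyyyyy

The n-th term is 2n+3 r's then 3n+1 u's then 3n-2 y's (n = 1, 2, …).
Setting n = 6 gives 15, 19, 16 characters in each block.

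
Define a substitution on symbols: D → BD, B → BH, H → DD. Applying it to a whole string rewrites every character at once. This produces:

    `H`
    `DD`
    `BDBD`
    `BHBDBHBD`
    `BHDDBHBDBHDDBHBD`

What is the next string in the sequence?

Replace each of the 16 characters of BHDDBHBDBHDDBHBD in place — BH DD BD BD BH DD BH BD BH DD BD BD BH DD BH BD — and concatenate.

BHDDBDBDBHDDBHBDBHDDBDBDBHDDBHBD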